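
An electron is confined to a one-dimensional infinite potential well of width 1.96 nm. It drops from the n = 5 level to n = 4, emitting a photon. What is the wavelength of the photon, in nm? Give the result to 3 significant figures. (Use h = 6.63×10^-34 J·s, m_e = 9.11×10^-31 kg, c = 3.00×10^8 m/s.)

λ = 1.41×10^3 nm

E_1 = h²/(8m_eL²) = 1.570×10^-20 J, so ΔE = (5² − 4²)E_1 = 1.413×10^-19 J.
λ = hc/ΔE = (6.63×10^-34·3.00×10^8)/1.413×10^-19 = 1.41×10^-6 m = 1.41×10^3 nm.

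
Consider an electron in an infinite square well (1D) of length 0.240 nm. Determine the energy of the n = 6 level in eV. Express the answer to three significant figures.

For an infinite well E_n = n²h²/(8m_eL²), so E_1 = h²/(8m_eL²) = (6.626×10^-34)²/(8·9.109×10^-31·(2.40×10^-10 m)²) = 1.046×10^-18 J.
Then E_6 = 6²·E_1 = 36·1.046×10^-18 J = 3.766×10^-17 J.
Converting, E_6 = 3.766×10^-17 J / (1.602×10^-19 J/eV) = 235 eV.

E_6 = 235 eV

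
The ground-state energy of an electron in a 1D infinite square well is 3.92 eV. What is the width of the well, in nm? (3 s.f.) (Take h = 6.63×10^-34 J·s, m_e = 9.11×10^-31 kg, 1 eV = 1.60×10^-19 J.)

From E_n = n²h²/(8m_eL²), L = n·h/√(8m_eE_n).
E_1 = 3.92 eV = 6.272×10^-19 J, so L = 1·6.63×10^-34/√(8·9.11×10^-31·6.272×10^-19) = 3.10×10^-10 m = 0.310 nm.

L = 0.310 nm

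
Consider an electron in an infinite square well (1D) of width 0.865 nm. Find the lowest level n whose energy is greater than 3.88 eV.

n = 3

E_1 = h²/(8m_eL²) = 8.052×10^-20 J = 0.5026 eV.
Need n² > 3.88/0.5026 = 7.720, i.e. n > 2.778.
The smallest integer satisfying this is n = 3.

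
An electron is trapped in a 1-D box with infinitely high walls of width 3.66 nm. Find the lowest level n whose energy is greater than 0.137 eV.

E_1 = h²/(8m_eL²) = 4.498×10^-21 J = 0.02808 eV.
Need n² > 0.137/0.02808 = 4.879, i.e. n > 2.209.
The smallest integer satisfying this is n = 3.

n = 3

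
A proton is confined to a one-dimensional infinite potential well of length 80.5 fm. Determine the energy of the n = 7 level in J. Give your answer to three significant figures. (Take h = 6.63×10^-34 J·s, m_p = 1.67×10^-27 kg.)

E_7 = 2.49×10^-13 J

For an infinite well E_n = n²h²/(8m_pL²), so E_1 = h²/(8m_pL²) = (6.63×10^-34)²/(8·1.67×10^-27·(8.05×10^-14 m)²) = 5.077×10^-15 J.
Then E_7 = 7²·E_1 = 49·5.077×10^-15 J = 2.49×10^-13 J.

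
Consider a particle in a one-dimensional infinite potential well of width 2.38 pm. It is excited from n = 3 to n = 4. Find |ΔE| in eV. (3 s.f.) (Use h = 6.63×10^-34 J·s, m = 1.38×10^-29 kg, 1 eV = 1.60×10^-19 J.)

E_1 = h²/(8mL²) = 7.029×10^-16 J.
|ΔE| = |3² − 4²|·E_1 = 7·7.029×10^-16 J = 4.920×10^-15 J = 3.08×10^4 eV.

|ΔE| = 3.08×10^4 eV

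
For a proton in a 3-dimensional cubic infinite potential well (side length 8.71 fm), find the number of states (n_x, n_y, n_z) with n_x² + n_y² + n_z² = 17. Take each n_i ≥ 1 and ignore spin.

degeneracy = 3

The level has n_x² + n_y² + n_z² = 17. The ordered positive-integer solutions are (2, 2, 3), (2, 3, 2), (3, 2, 2).
That gives 3 states.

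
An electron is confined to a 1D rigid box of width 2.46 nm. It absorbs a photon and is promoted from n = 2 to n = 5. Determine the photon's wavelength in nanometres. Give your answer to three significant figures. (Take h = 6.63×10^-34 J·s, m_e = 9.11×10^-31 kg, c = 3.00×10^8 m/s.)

λ = 950 nm

E_1 = h²/(8m_eL²) = 9.967×10^-21 J, so ΔE = (5² − 2²)E_1 = 2.093×10^-19 J.
λ = hc/ΔE = (6.63×10^-34·3.00×10^8)/2.093×10^-19 = 9.50×10^-7 m = 950 nm.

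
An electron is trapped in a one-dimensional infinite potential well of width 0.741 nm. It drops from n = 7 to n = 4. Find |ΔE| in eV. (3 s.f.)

E_1 = h²/(8m_eL²) = 1.097×10^-19 J.
|ΔE| = |7² − 4²|·E_1 = 33·1.097×10^-19 J = 3.620×10^-18 J = 22.6 eV.

|ΔE| = 22.6 eV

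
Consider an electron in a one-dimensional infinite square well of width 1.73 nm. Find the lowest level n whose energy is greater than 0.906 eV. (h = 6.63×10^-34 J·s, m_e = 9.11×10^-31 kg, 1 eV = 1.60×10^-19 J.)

n = 3

E_1 = h²/(8m_eL²) = 2.015×10^-20 J = 0.1259 eV.
Need n² > 0.906/0.1259 = 7.196, i.e. n > 2.683.
The smallest integer satisfying this is n = 3.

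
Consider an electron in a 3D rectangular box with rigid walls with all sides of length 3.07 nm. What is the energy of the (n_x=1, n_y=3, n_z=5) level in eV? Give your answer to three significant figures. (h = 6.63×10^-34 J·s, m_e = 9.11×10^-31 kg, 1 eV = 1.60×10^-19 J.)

E = 1.40 eV

For a 3D rectangular well E = (h²/8m_e)·Σ n_i²/L_i² = (6.63×10^-34)²/(8·9.11×10^-31) · [1²/(3.07 nm)² + 3²/(3.07 nm)² + 5²/(3.07 nm)²].
Evaluating gives E = 2.240×10^-19 J = 1.40 eV.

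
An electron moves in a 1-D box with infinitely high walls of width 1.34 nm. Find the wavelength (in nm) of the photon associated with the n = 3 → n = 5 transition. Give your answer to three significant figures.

λ = 370 nm

E_1 = h²/(8m_eL²) = 3.355×10^-20 J, so ΔE = (5² − 3²)E_1 = 5.368×10^-19 J.
λ = hc/ΔE = (6.626×10^-34·2.998×10^8)/5.368×10^-19 = 3.70×10^-7 m = 370 nm.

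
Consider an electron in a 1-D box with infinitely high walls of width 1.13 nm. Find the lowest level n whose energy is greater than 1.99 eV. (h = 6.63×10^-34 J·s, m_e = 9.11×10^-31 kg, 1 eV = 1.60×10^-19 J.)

n = 3

E_1 = h²/(8m_eL²) = 4.723×10^-20 J = 0.2952 eV.
Need n² > 1.99/0.2952 = 6.741, i.e. n > 2.596.
The smallest integer satisfying this is n = 3.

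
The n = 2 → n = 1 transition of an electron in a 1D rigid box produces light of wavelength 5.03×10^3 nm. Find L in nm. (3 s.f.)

L = 2.14 nm

The photon carries ΔE = hc/λ = 6.626×10^-34·2.998×10^8/5.03×10^-6 m = 3.949×10^-20 J.
Since ΔE = (2² − 1²)E_1, E_1 = 1.316×10^-20 J, and L = h/√(8m_eE_1) = 2.14×10^-9 m = 2.14 nm.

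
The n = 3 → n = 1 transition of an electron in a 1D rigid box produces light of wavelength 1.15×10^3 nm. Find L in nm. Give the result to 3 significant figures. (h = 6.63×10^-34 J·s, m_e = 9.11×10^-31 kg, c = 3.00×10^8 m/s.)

The photon carries ΔE = hc/λ = 6.63×10^-34·3.00×10^8/1.15×10^-6 m = 1.730×10^-19 J.
Since ΔE = (3² − 1²)E_1, E_1 = 2.162×10^-20 J, and L = h/√(8m_eE_1) = 1.67×10^-9 m = 1.67 nm.

L = 1.67 nm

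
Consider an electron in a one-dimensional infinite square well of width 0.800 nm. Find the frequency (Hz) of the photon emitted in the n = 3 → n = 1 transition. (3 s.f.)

f = 1.14×10^15 Hz

E_1 = h²/(8m_eL²) = 9.414×10^-20 J and ΔE = (3² − 1²)E_1 = 7.531×10^-19 J.
f = ΔE/h = 7.531×10^-19/6.626×10^-34 = 1.14×10^15 Hz.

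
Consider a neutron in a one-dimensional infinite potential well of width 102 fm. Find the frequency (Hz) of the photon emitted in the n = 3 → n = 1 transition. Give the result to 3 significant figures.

E_1 = h²/(8m_nL²) = 3.149×10^-15 J and ΔE = (3² − 1²)E_1 = 2.519×10^-14 J.
f = ΔE/h = 2.519×10^-14/6.626×10^-34 = 3.80×10^19 Hz.

f = 3.80×10^19 Hz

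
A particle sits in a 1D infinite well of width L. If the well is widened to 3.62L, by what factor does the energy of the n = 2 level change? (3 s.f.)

E_n ∝ 1/L², so the energy scales by 1/3.62² = 0.0763.

0.0763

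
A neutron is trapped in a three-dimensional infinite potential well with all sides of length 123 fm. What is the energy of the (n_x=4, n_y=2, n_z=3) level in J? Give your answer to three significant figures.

E = 6.28×10^-14 J

For a 3D rectangular well E = (h²/8m_n)·Σ n_i²/L_i² = (6.626×10^-34)²/(8·1.675×10^-27) · [4²/(123 fm)² + 2²/(123 fm)² + 3²/(123 fm)²].
Evaluating gives E = 6.28×10^-14 J.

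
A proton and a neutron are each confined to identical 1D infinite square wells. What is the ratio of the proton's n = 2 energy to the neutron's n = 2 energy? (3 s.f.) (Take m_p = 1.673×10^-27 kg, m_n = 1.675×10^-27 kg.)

E_n ∝ 1/m at fixed n and L, so the ratio is m_n/m_p = 1.675×10^-27/1.673×10^-27 = 1.00.

1.00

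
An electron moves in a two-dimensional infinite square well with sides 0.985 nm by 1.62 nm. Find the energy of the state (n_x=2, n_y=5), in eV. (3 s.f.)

For a 2D rectangular well E = (h²/8m_e)·Σ n_i²/L_i² = (6.626×10^-34)²/(8·9.109×10^-31) · [2²/(0.985 nm)² + 5²/(1.62 nm)²].
Evaluating gives E = 8.223×10^-19 J = 5.13 eV.

E = 5.13 eV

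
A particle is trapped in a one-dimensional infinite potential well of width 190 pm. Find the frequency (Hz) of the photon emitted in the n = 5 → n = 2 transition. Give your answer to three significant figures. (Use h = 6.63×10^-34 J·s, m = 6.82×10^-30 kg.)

f = 7.07×10^15 Hz

E_1 = h²/(8mL²) = 2.232×10^-19 J and ΔE = (5² − 2²)E_1 = 4.687×10^-18 J.
f = ΔE/h = 4.687×10^-18/6.63×10^-34 = 7.07×10^15 Hz.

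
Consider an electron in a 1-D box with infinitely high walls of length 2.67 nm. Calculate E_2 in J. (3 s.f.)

For an infinite well E_n = n²h²/(8m_eL²), so E_1 = h²/(8m_eL²) = (6.626×10^-34)²/(8·9.109×10^-31·(2.67×10^-9 m)²) = 8.451×10^-21 J.
Then E_2 = 2²·E_1 = 4·8.451×10^-21 J = 3.38×10^-20 J.

E_2 = 3.38×10^-20 J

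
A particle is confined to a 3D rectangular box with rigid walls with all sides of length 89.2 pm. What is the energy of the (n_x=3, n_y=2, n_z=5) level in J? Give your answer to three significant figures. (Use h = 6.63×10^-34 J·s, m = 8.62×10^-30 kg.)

For a 3D rectangular well E = (h²/8m)·Σ n_i²/L_i² = (6.63×10^-34)²/(8·8.62×10^-30) · [3²/(89.2 pm)² + 2²/(89.2 pm)² + 5²/(89.2 pm)²].
Evaluating gives E = 3.04×10^-17 J.

E = 3.04×10^-17 J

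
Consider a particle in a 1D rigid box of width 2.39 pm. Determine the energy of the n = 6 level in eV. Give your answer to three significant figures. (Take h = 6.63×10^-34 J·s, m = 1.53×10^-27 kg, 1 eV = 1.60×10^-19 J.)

For an infinite well E_n = n²h²/(8mL²), so E_1 = h²/(8mL²) = (6.63×10^-34)²/(8·1.53×10^-27·(2.39×10^-12 m)²) = 6.287×10^-18 J.
Then E_6 = 6²·E_1 = 36·6.287×10^-18 J = 2.263×10^-16 J.
Converting, E_6 = 2.263×10^-16 J / (1.60×10^-19 J/eV) = 1.41×10^3 eV.

E_6 = 1.41×10^3 eV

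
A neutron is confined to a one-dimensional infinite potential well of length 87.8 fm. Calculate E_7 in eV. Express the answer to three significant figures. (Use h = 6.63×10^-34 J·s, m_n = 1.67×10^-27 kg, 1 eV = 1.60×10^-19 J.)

For an infinite well E_n = n²h²/(8m_nL²), so E_1 = h²/(8m_nL²) = (6.63×10^-34)²/(8·1.67×10^-27·(8.78×10^-14 m)²) = 4.268×10^-15 J.
Then E_7 = 7²·E_1 = 49·4.268×10^-15 J = 2.091×10^-13 J.
Converting, E_7 = 2.091×10^-13 J / (1.60×10^-19 J/eV) = 1.31×10^6 eV.

E_7 = 1.31×10^6 eV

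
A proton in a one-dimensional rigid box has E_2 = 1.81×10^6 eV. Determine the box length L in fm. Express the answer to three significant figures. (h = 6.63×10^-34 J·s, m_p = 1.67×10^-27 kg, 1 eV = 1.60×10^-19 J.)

From E_n = n²h²/(8m_pL²), L = n·h/√(8m_pE_n).
E_2 = 1.81×10^6 eV = 2.896×10^-13 J, so L = 2·6.63×10^-34/√(8·1.67×10^-27·2.896×10^-13) = 2.13×10^-14 m = 21.3 fm.

L = 21.3 fm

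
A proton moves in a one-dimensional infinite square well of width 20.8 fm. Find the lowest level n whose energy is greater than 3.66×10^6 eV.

E_1 = h²/(8m_pL²) = 7.582×10^-14 J = 4.733×10^5 eV.
Need n² > 3.66×10^6/4.733×10^5 = 7.733, i.e. n > 2.781.
The smallest integer satisfying this is n = 3.

n = 3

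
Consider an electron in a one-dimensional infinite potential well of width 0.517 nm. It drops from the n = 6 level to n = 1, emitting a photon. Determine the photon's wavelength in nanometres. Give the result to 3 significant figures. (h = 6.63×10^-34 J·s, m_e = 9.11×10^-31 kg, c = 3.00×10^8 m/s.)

E_1 = h²/(8m_eL²) = 2.257×10^-19 J, so ΔE = (6² − 1²)E_1 = 7.899×10^-18 J.
λ = hc/ΔE = (6.63×10^-34·3.00×10^8)/7.899×10^-18 = 2.52×10^-8 m = 25.2 nm.

λ = 25.2 nm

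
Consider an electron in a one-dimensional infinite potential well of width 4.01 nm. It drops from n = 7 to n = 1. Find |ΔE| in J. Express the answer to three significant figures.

E_1 = h²/(8m_eL²) = 3.747×10^-21 J.
|ΔE| = |7² − 1²|·E_1 = 48·3.747×10^-21 J = 1.80×10^-19 J.

|ΔE| = 1.80×10^-19 J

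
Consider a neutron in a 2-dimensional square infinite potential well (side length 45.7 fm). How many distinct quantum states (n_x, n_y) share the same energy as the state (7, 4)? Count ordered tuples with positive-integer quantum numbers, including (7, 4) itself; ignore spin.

The level has n_x² + n_y² = 65. The ordered positive-integer solutions are (1, 8), (4, 7), (7, 4), (8, 1).
That gives 4 states.

degeneracy = 4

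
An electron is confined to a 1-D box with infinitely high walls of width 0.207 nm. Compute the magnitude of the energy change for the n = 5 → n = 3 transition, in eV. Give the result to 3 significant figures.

E_1 = h²/(8m_eL²) = 1.406×10^-18 J.
|ΔE| = |5² − 3²|·E_1 = 16·1.406×10^-18 J = 2.250×10^-17 J = 140 eV.

|ΔE| = 140 eV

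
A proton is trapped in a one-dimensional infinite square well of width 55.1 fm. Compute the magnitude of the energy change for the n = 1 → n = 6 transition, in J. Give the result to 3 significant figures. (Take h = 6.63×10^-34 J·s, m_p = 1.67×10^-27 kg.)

E_1 = h²/(8m_pL²) = 1.084×10^-14 J.
|ΔE| = |1² − 6²|·E_1 = 35·1.084×10^-14 J = 3.79×10^-13 J.

|ΔE| = 3.79×10^-13 J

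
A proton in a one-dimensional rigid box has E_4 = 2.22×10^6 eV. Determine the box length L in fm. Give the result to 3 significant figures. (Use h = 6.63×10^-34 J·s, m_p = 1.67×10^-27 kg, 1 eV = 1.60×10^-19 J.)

L = 38.5 fm

From E_n = n²h²/(8m_pL²), L = n·h/√(8m_pE_n).
E_4 = 2.22×10^6 eV = 3.552×10^-13 J, so L = 4·6.63×10^-34/√(8·1.67×10^-27·3.552×10^-13) = 3.85×10^-14 m = 38.5 fm.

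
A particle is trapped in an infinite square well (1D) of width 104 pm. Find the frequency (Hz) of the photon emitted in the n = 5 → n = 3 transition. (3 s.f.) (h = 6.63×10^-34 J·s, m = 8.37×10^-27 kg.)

E_1 = h²/(8mL²) = 6.069×10^-22 J and ΔE = (5² − 3²)E_1 = 9.710×10^-21 J.
f = ΔE/h = 9.710×10^-21/6.63×10^-34 = 1.46×10^13 Hz.

f = 1.46×10^13 Hz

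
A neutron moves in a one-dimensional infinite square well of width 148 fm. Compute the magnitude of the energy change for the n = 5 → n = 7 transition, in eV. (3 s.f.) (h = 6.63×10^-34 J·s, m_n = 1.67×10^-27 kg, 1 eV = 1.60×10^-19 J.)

E_1 = h²/(8m_nL²) = 1.502×10^-15 J.
|ΔE| = |5² − 7²|·E_1 = 24·1.502×10^-15 J = 3.605×10^-14 J = 2.25×10^5 eV.

|ΔE| = 2.25×10^5 eV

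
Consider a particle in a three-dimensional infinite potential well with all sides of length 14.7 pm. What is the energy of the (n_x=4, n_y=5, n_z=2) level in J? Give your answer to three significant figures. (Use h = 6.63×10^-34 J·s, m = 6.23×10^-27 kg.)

E = 1.84×10^-18 J

For a 3D rectangular well E = (h²/8m)·Σ n_i²/L_i² = (6.63×10^-34)²/(8·6.23×10^-27) · [4²/(14.7 pm)² + 5²/(14.7 pm)² + 2²/(14.7 pm)²].
Evaluating gives E = 1.84×10^-18 J.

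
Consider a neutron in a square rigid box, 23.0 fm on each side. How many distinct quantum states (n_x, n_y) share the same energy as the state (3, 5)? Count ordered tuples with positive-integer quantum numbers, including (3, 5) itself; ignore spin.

The level has n_x² + n_y² = 34. The ordered positive-integer solutions are (3, 5), (5, 3).
That gives 2 states.

degeneracy = 2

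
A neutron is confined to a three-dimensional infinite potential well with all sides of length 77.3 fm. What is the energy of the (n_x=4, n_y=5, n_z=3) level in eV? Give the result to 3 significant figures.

For a 3D rectangular well E = (h²/8m_n)·Σ n_i²/L_i² = (6.626×10^-34)²/(8·1.675×10^-27) · [4²/(77.3 fm)² + 5²/(77.3 fm)² + 3²/(77.3 fm)²].
Evaluating gives E = 2.742×10^-13 J = 1.71×10^6 eV.

E = 1.71×10^6 eV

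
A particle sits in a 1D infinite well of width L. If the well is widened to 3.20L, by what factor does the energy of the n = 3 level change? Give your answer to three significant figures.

E_n ∝ 1/L², so the energy scales by 1/3.20² = 0.0977.

0.0977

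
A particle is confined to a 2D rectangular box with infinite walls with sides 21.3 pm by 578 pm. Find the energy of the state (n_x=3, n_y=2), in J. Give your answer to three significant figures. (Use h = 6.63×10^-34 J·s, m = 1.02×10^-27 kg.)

E = 1.07×10^-18 J

For a 2D rectangular well E = (h²/8m)·Σ n_i²/L_i² = (6.63×10^-34)²/(8·1.02×10^-27) · [3²/(21.3 pm)² + 2²/(578 pm)²].
Evaluating gives E = 1.07×10^-18 J.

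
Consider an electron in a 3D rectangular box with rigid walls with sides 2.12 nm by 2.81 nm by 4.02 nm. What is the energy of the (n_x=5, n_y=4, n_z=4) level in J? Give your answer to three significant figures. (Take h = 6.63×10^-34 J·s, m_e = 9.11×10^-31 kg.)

For a 3D rectangular well E = (h²/8m_e)·Σ n_i²/L_i² = (6.63×10^-34)²/(8·9.11×10^-31) · [5²/(2.12 nm)² + 4²/(2.81 nm)² + 4²/(4.02 nm)²].
Evaluating gives E = 5.17×10^-19 J.

E = 5.17×10^-19 J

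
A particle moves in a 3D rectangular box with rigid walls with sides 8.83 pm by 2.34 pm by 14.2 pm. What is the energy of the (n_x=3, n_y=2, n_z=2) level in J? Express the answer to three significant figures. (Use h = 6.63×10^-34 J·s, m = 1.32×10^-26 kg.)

For a 3D rectangular well E = (h²/8m)·Σ n_i²/L_i² = (6.63×10^-34)²/(8·1.32×10^-26) · [3²/(8.83 pm)² + 2²/(2.34 pm)² + 2²/(14.2 pm)²].
Evaluating gives E = 3.60×10^-18 J.

E = 3.60×10^-18 J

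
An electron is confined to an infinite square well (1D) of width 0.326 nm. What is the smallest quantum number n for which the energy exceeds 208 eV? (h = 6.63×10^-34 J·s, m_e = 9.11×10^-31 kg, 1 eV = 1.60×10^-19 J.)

n = 8

E_1 = h²/(8m_eL²) = 5.675×10^-19 J = 3.547 eV.
Need n² > 208/3.547 = 58.64, i.e. n > 7.658.
The smallest integer satisfying this is n = 8.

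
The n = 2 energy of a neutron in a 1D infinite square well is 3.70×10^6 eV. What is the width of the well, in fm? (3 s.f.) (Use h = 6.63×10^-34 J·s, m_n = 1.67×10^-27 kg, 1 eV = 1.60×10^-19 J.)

From E_n = n²h²/(8m_nL²), L = n·h/√(8m_nE_n).
E_2 = 3.70×10^6 eV = 5.920×10^-13 J, so L = 2·6.63×10^-34/√(8·1.67×10^-27·5.920×10^-13) = 1.49×10^-14 m = 14.9 fm.

L = 14.9 fm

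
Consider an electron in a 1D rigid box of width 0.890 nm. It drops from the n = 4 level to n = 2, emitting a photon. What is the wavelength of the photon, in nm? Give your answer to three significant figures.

E_1 = h²/(8m_eL²) = 7.606×10^-20 J, so ΔE = (4² − 2²)E_1 = 9.127×10^-19 J.
λ = hc/ΔE = (6.626×10^-34·2.998×10^8)/9.127×10^-19 = 2.18×10^-7 m = 218 nm.

λ = 218 nm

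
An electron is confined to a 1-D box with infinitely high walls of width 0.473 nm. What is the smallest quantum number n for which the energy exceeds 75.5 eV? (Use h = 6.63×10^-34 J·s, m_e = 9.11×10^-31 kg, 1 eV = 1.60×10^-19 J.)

n = 7

E_1 = h²/(8m_eL²) = 2.696×10^-19 J = 1.685 eV.
Need n² > 75.5/1.685 = 44.81, i.e. n > 6.694.
The smallest integer satisfying this is n = 7.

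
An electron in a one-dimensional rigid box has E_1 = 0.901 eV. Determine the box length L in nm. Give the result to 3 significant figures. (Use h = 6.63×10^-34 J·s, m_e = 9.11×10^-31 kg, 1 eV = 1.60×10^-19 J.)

From E_n = n²h²/(8m_eL²), L = n·h/√(8m_eE_n).
E_1 = 0.901 eV = 1.442×10^-19 J, so L = 1·6.63×10^-34/√(8·9.11×10^-31·1.442×10^-19) = 6.47×10^-10 m = 0.647 nm.

L = 0.647 nm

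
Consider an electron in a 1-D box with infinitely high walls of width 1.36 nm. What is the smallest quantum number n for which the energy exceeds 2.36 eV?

n = 4

E_1 = h²/(8m_eL²) = 3.257×10^-20 J = 0.2033 eV.
Need n² > 2.36/0.2033 = 11.61, i.e. n > 3.407.
The smallest integer satisfying this is n = 4.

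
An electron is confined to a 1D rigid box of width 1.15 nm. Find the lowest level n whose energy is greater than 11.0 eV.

n = 7

E_1 = h²/(8m_eL²) = 4.556×10^-20 J = 0.2844 eV.
Need n² > 11.0/0.2844 = 38.68, i.e. n > 6.219.
The smallest integer satisfying this is n = 7.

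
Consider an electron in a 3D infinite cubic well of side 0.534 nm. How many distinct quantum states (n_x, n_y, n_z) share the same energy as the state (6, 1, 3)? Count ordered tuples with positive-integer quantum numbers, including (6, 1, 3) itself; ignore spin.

The level has n_x² + n_y² + n_z² = 46. The ordered positive-integer solutions are (1, 3, 6), (1, 6, 3), (3, 1, 6), (3, 6, 1), (6, 1, 3), (6, 3, 1).
That gives 6 states.

degeneracy = 6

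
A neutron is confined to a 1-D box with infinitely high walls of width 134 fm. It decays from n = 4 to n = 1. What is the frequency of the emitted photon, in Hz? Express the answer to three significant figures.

f = 4.13×10^19 Hz

E_1 = h²/(8m_nL²) = 1.825×10^-15 J and ΔE = (4² − 1²)E_1 = 2.737×10^-14 J.
f = ΔE/h = 2.737×10^-14/6.626×10^-34 = 4.13×10^19 Hz.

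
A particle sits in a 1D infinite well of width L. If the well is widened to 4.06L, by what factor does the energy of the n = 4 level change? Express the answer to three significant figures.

0.0607

E_n ∝ 1/L², so the energy scales by 1/4.06² = 0.0607.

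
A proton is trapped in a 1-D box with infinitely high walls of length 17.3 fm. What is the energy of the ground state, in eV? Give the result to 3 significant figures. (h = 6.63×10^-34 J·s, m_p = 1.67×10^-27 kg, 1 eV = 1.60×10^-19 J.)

For an infinite well E_n = n²h²/(8m_pL²), so E_1 = h²/(8m_pL²) = (6.63×10^-34)²/(8·1.67×10^-27·(1.73×10^-14 m)²) = 1.099×10^-13 J.
Converting, E_1 = 1.099×10^-13 J / (1.60×10^-19 J/eV) = 6.87×10^5 eV.

E_1 = 6.87×10^5 eV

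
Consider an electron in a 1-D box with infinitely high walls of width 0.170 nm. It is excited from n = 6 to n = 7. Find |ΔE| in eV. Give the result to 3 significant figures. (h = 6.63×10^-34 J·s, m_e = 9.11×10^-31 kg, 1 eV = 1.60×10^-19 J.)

E_1 = h²/(8m_eL²) = 2.087×10^-18 J.
|ΔE| = |6² − 7²|·E_1 = 13·2.087×10^-18 J = 2.713×10^-17 J = 170 eV.

|ΔE| = 170 eV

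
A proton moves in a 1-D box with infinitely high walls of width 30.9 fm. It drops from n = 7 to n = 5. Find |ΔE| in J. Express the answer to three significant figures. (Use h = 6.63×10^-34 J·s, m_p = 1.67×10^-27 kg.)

E_1 = h²/(8m_pL²) = 3.446×10^-14 J.
|ΔE| = |7² − 5²|·E_1 = 24·3.446×10^-14 J = 8.27×10^-13 J.

|ΔE| = 8.27×10^-13 J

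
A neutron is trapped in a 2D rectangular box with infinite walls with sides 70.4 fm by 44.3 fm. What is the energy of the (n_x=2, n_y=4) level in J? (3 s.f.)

For a 2D rectangular well E = (h²/8m_n)·Σ n_i²/L_i² = (6.626×10^-34)²/(8·1.675×10^-27) · [2²/(70.4 fm)² + 4²/(44.3 fm)²].
Evaluating gives E = 2.94×10^-13 J.

E = 2.94×10^-13 J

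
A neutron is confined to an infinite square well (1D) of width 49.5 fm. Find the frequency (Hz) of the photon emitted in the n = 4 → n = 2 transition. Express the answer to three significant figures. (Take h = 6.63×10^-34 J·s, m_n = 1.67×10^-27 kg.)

f = 2.43×10^20 Hz

E_1 = h²/(8m_nL²) = 1.343×10^-14 J and ΔE = (4² − 2²)E_1 = 1.612×10^-13 J.
f = ΔE/h = 1.612×10^-13/6.63×10^-34 = 2.43×10^20 Hz.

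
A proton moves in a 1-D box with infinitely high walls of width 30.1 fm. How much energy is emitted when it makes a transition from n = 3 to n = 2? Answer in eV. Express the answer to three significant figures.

|ΔE| = 1.13×10^6 eV

E_1 = h²/(8m_pL²) = 3.621×10^-14 J.
|ΔE| = |3² − 2²|·E_1 = 5·3.621×10^-14 J = 1.810×10^-13 J = 1.13×10^6 eV.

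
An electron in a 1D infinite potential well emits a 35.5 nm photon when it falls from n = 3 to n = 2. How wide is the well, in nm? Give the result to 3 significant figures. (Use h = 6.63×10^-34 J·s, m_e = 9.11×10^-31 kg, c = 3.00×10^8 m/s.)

L = 0.232 nm

The photon carries ΔE = hc/λ = 6.63×10^-34·3.00×10^8/3.55×10^-8 m = 5.603×10^-18 J.
Since ΔE = (3² − 2²)E_1, E_1 = 1.121×10^-18 J, and L = h/√(8m_eE_1) = 2.32×10^-10 m = 0.232 nm.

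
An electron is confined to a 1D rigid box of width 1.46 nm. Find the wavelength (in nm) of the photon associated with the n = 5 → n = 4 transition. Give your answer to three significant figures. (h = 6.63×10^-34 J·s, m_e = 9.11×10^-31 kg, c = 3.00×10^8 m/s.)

λ = 781 nm

E_1 = h²/(8m_eL²) = 2.830×10^-20 J, so ΔE = (5² − 4²)E_1 = 2.547×10^-19 J.
λ = hc/ΔE = (6.63×10^-34·3.00×10^8)/2.547×10^-19 = 7.81×10^-7 m = 781 nm.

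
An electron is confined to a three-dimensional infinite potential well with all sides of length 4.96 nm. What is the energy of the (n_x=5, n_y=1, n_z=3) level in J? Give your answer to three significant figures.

For a 3D rectangular well E = (h²/8m_e)·Σ n_i²/L_i² = (6.626×10^-34)²/(8·9.109×10^-31) · [5²/(4.96 nm)² + 1²/(4.96 nm)² + 3²/(4.96 nm)²].
Evaluating gives E = 8.57×10^-20 J.

E = 8.57×10^-20 J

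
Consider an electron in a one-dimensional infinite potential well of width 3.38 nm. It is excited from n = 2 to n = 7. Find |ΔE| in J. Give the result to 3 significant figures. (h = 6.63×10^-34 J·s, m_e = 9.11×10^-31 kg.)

|ΔE| = 2.38×10^-19 J

E_1 = h²/(8m_eL²) = 5.279×10^-21 J.
|ΔE| = |2² − 7²|·E_1 = 45·5.279×10^-21 J = 2.38×10^-19 J.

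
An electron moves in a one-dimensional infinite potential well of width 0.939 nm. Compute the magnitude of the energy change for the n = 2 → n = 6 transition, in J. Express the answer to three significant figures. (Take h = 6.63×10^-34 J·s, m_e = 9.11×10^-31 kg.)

|ΔE| = 2.19×10^-18 J

E_1 = h²/(8m_eL²) = 6.840×10^-20 J.
|ΔE| = |2² − 6²|·E_1 = 32·6.840×10^-20 J = 2.19×10^-18 J.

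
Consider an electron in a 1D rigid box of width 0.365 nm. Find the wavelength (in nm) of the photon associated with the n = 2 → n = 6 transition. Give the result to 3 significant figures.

E_1 = h²/(8m_eL²) = 4.522×10^-19 J, so ΔE = (6² − 2²)E_1 = 1.447×10^-17 J.
λ = hc/ΔE = (6.626×10^-34·2.998×10^8)/1.447×10^-17 = 1.37×10^-8 m = 13.7 nm.

λ = 13.7 nm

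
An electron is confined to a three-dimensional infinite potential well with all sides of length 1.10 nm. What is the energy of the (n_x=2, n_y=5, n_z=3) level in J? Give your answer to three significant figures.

For a 3D rectangular well E = (h²/8m_e)·Σ n_i²/L_i² = (6.626×10^-34)²/(8·9.109×10^-31) · [2²/(1.10 nm)² + 5²/(1.10 nm)² + 3²/(1.10 nm)²].
Evaluating gives E = 1.89×10^-18 J.

E = 1.89×10^-18 J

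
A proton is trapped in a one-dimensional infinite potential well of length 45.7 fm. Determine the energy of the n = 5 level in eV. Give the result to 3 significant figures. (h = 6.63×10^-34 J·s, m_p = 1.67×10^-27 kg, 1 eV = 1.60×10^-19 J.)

For an infinite well E_n = n²h²/(8m_pL²), so E_1 = h²/(8m_pL²) = (6.63×10^-34)²/(8·1.67×10^-27·(4.57×10^-14 m)²) = 1.575×10^-14 J.
Then E_5 = 5²·E_1 = 25·1.575×10^-14 J = 3.937×10^-13 J.
Converting, E_5 = 3.937×10^-13 J / (1.60×10^-19 J/eV) = 2.46×10^6 eV.

E_5 = 2.46×10^6 eV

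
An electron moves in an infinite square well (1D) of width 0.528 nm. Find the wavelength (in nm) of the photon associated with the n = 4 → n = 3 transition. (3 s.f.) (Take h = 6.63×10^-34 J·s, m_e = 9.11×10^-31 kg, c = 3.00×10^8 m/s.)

λ = 131 nm

E_1 = h²/(8m_eL²) = 2.163×10^-19 J, so ΔE = (4² − 3²)E_1 = 1.514×10^-18 J.
λ = hc/ΔE = (6.63×10^-34·3.00×10^8)/1.514×10^-18 = 1.31×10^-7 m = 131 nm.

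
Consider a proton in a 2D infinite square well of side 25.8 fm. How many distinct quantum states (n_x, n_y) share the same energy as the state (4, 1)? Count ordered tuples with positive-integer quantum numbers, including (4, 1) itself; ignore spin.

degeneracy = 2

The level has n_x² + n_y² = 17. The ordered positive-integer solutions are (1, 4), (4, 1).
That gives 2 states.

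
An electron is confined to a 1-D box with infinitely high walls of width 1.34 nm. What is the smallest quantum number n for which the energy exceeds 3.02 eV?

E_1 = h²/(8m_eL²) = 3.355×10^-20 J = 0.2094 eV.
Need n² > 3.02/0.2094 = 14.42, i.e. n > 3.797.
The smallest integer satisfying this is n = 4.

n = 4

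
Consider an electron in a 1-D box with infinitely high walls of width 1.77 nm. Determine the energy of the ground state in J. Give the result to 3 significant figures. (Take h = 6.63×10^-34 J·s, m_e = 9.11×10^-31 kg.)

For an infinite well E_n = n²h²/(8m_eL²), so E_1 = h²/(8m_eL²) = (6.63×10^-34)²/(8·9.11×10^-31·(1.77×10^-9 m)²) = 1.925×10^-20 J.

E_1 = 1.93×10^-20 J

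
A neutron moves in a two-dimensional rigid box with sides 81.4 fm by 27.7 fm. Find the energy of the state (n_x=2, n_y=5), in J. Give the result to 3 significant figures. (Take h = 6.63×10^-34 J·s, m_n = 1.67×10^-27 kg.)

E = 1.09×10^-12 J

For a 2D rectangular well E = (h²/8m_n)·Σ n_i²/L_i² = (6.63×10^-34)²/(8·1.67×10^-27) · [2²/(81.4 fm)² + 5²/(27.7 fm)²].
Evaluating gives E = 1.09×10^-12 J.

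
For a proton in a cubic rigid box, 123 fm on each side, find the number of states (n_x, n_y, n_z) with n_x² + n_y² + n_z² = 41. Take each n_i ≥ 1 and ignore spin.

degeneracy = 9

The level has n_x² + n_y² + n_z² = 41. The ordered positive-integer solutions are (1, 2, 6), (1, 6, 2), (2, 1, 6), (2, 6, 1), (3, 4, 4), (4, 3, 4), (4, 4, 3), (6, 1, 2), (6, 2, 1).
That gives 9 states.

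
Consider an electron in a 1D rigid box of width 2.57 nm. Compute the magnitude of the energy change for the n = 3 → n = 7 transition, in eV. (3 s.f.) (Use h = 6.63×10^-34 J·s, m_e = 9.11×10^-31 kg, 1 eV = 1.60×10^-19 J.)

|ΔE| = 2.28 eV

E_1 = h²/(8m_eL²) = 9.132×10^-21 J.
|ΔE| = |3² − 7²|·E_1 = 40·9.132×10^-21 J = 3.653×10^-19 J = 2.28 eV.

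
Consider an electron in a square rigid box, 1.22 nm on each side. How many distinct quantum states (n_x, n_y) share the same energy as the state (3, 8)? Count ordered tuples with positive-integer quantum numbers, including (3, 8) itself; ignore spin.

degeneracy = 2

The level has n_x² + n_y² = 73. The ordered positive-integer solutions are (3, 8), (8, 3).
That gives 2 states.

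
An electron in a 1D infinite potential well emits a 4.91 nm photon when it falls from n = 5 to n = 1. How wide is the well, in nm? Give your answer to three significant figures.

The photon carries ΔE = hc/λ = 6.626×10^-34·2.998×10^8/4.91×10^-9 m = 4.046×10^-17 J.
Since ΔE = (5² − 1²)E_1, E_1 = 1.686×10^-18 J, and L = h/√(8m_eE_1) = 1.89×10^-10 m = 0.189 nm.

L = 0.189 nm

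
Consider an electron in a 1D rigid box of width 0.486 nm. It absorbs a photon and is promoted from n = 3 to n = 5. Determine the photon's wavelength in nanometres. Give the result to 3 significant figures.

E_1 = h²/(8m_eL²) = 2.551×10^-19 J, so ΔE = (5² − 3²)E_1 = 4.082×10^-18 J.
λ = hc/ΔE = (6.626×10^-34·2.998×10^8)/4.082×10^-18 = 4.87×10^-8 m = 48.7 nm.

λ = 48.7 nm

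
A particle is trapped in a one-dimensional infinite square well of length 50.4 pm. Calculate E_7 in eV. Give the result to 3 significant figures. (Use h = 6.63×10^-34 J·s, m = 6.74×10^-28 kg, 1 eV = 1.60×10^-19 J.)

For an infinite well E_n = n²h²/(8mL²), so E_1 = h²/(8mL²) = (6.63×10^-34)²/(8·6.74×10^-28·(5.04×10^-11 m)²) = 3.209×10^-20 J.
Then E_7 = 7²·E_1 = 49·3.209×10^-20 J = 1.572×10^-18 J.
Converting, E_7 = 1.572×10^-18 J / (1.60×10^-19 J/eV) = 9.83 eV.

E_7 = 9.83 eV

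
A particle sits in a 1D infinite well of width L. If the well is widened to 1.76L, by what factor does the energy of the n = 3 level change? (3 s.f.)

0.323

E_n ∝ 1/L², so the energy scales by 1/1.76² = 0.323.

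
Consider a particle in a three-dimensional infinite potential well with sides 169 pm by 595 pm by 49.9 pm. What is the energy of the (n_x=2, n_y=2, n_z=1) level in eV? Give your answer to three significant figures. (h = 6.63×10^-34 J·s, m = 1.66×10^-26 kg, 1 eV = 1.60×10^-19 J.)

E = 0.0114 eV

For a 3D rectangular well E = (h²/8m)·Σ n_i²/L_i² = (6.63×10^-34)²/(8·1.66×10^-26) · [2²/(169 pm)² + 2²/(595 pm)² + 1²/(49.9 pm)²].
Evaluating gives E = 1.830×10^-21 J = 0.0114 eV.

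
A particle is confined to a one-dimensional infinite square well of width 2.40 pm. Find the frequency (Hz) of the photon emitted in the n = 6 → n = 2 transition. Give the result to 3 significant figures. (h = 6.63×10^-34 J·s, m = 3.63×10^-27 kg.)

E_1 = h²/(8mL²) = 2.628×10^-18 J and ΔE = (6² − 2²)E_1 = 8.410×10^-17 J.
f = ΔE/h = 8.410×10^-17/6.63×10^-34 = 1.27×10^17 Hz.

f = 1.27×10^17 Hz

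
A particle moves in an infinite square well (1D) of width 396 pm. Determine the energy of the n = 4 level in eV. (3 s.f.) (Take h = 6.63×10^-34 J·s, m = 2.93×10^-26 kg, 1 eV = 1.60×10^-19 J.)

For an infinite well E_n = n²h²/(8mL²), so E_1 = h²/(8mL²) = (6.63×10^-34)²/(8·2.93×10^-26·(3.96×10^-10 m)²) = 1.196×10^-23 J.
Then E_4 = 4²·E_1 = 16·1.196×10^-23 J = 1.914×10^-22 J.
Converting, E_4 = 1.914×10^-22 J / (1.60×10^-19 J/eV) = 0.00120 eV.

E_4 = 0.00120 eV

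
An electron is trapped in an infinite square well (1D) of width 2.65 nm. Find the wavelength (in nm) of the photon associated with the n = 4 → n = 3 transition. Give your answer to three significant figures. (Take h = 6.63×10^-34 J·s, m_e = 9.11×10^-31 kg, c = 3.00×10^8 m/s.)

E_1 = h²/(8m_eL²) = 8.589×10^-21 J, so ΔE = (4² − 3²)E_1 = 6.012×10^-20 J.
λ = hc/ΔE = (6.63×10^-34·3.00×10^8)/6.012×10^-20 = 3.31×10^-6 m = 3.31×10^3 nm.

λ = 3.31×10^3 nm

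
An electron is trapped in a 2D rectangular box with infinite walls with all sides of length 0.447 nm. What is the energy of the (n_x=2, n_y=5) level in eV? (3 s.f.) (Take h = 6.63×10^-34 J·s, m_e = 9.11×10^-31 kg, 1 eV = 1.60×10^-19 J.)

For a 2D rectangular well E = (h²/8m_e)·Σ n_i²/L_i² = (6.63×10^-34)²/(8·9.11×10^-31) · [2²/(0.447 nm)² + 5²/(0.447 nm)²].
Evaluating gives E = 8.754×10^-18 J = 54.7 eV.

E = 54.7 eV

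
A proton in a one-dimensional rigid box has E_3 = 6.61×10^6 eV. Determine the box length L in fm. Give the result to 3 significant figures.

From E_n = n²h²/(8m_pL²), L = n·h/√(8m_pE_n).
E_3 = 6.61×10^6 eV = 1.059×10^-12 J, so L = 3·6.626×10^-34/√(8·1.673×10^-27·1.059×10^-12) = 1.67×10^-14 m = 16.7 fm.

L = 16.7 fm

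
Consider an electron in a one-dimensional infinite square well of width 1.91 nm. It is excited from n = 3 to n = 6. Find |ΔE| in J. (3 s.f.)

|ΔE| = 4.46×10^-19 J

E_1 = h²/(8m_eL²) = 1.651×10^-20 J.
|ΔE| = |3² − 6²|·E_1 = 27·1.651×10^-20 J = 4.46×10^-19 J.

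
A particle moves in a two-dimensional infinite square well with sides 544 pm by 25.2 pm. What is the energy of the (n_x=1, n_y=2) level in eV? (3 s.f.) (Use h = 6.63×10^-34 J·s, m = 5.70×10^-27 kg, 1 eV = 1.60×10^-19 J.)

E = 0.380 eV

For a 2D rectangular well E = (h²/8m)·Σ n_i²/L_i² = (6.63×10^-34)²/(8·5.70×10^-27) · [1²/(544 pm)² + 2²/(25.2 pm)²].
Evaluating gives E = 6.075×10^-20 J = 0.380 eV.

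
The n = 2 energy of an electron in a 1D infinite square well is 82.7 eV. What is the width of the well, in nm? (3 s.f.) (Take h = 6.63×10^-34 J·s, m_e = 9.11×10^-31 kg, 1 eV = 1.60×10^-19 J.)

From E_n = n²h²/(8m_eL²), L = n·h/√(8m_eE_n).
E_2 = 82.7 eV = 1.323×10^-17 J, so L = 2·6.63×10^-34/√(8·9.11×10^-31·1.323×10^-17) = 1.35×10^-10 m = 0.135 nm.

L = 0.135 nm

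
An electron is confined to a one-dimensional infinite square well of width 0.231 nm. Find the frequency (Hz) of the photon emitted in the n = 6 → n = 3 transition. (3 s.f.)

f = 4.60×10^16 Hz

E_1 = h²/(8m_eL²) = 1.129×10^-18 J and ΔE = (6² − 3²)E_1 = 3.048×10^-17 J.
f = ΔE/h = 3.048×10^-17/6.626×10^-34 = 4.60×10^16 Hz.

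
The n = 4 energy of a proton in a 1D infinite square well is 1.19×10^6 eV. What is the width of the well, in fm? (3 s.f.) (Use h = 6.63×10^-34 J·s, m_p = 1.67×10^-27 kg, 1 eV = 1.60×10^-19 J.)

From E_n = n²h²/(8m_pL²), L = n·h/√(8m_pE_n).
E_4 = 1.19×10^6 eV = 1.904×10^-13 J, so L = 4·6.63×10^-34/√(8·1.67×10^-27·1.904×10^-13) = 5.26×10^-14 m = 52.6 fm.

L = 52.6 fm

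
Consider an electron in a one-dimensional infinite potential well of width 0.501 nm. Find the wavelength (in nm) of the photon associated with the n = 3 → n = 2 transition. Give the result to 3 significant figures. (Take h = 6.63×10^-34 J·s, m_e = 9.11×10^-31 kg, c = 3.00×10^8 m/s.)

E_1 = h²/(8m_eL²) = 2.403×10^-19 J, so ΔE = (3² − 2²)E_1 = 1.201×10^-18 J.
λ = hc/ΔE = (6.63×10^-34·3.00×10^8)/1.201×10^-18 = 1.66×10^-7 m = 166 nm.

λ = 166 nm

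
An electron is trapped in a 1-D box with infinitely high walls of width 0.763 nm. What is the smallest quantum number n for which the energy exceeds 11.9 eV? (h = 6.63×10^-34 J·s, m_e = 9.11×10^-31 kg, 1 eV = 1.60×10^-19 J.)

E_1 = h²/(8m_eL²) = 1.036×10^-19 J = 0.6475 eV.
Need n² > 11.9/0.6475 = 18.38, i.e. n > 4.287.
The smallest integer satisfying this is n = 5.

n = 5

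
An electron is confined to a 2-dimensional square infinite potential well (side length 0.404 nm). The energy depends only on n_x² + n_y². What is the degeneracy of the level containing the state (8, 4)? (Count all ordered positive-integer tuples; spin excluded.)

degeneracy = 2

The level has n_x² + n_y² = 80. The ordered positive-integer solutions are (4, 8), (8, 4).
That gives 2 states.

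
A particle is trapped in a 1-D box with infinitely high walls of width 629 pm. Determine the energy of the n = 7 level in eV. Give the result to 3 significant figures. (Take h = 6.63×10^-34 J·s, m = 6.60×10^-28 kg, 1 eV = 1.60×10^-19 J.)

For an infinite well E_n = n²h²/(8mL²), so E_1 = h²/(8mL²) = (6.63×10^-34)²/(8·6.60×10^-28·(6.29×10^-10 m)²) = 2.104×10^-22 J.
Then E_7 = 7²·E_1 = 49·2.104×10^-22 J = 1.031×10^-20 J.
Converting, E_7 = 1.031×10^-20 J / (1.60×10^-19 J/eV) = 0.0644 eV.

E_7 = 0.0644 eV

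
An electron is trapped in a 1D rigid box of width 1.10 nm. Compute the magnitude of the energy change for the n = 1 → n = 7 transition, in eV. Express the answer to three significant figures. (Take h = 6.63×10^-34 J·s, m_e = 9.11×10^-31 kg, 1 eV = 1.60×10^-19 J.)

E_1 = h²/(8m_eL²) = 4.985×10^-20 J.
|ΔE| = |1² − 7²|·E_1 = 48·4.985×10^-20 J = 2.393×10^-18 J = 15.0 eV.

|ΔE| = 15.0 eV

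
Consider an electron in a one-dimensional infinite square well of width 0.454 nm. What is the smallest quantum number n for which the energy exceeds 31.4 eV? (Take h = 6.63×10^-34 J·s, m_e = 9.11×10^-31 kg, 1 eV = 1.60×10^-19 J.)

n = 5

E_1 = h²/(8m_eL²) = 2.926×10^-19 J = 1.829 eV.
Need n² > 31.4/1.829 = 17.17, i.e. n > 4.144.
The smallest integer satisfying this is n = 5.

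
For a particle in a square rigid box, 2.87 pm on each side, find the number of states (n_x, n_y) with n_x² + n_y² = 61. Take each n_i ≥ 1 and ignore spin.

The level has n_x² + n_y² = 61. The ordered positive-integer solutions are (5, 6), (6, 5).
That gives 2 states.

degeneracy = 2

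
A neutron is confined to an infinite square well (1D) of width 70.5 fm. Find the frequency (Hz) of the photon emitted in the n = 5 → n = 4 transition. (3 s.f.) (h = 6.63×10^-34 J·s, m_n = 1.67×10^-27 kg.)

f = 8.99×10^19 Hz

E_1 = h²/(8m_nL²) = 6.620×10^-15 J and ΔE = (5² − 4²)E_1 = 5.958×10^-14 J.
f = ΔE/h = 5.958×10^-14/6.63×10^-34 = 8.99×10^19 Hz.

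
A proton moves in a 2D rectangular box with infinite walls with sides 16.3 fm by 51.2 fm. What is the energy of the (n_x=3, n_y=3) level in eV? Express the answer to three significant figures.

For a 2D rectangular well E = (h²/8m_p)·Σ n_i²/L_i² = (6.626×10^-34)²/(8·1.673×10^-27) · [3²/(16.3 fm)² + 3²/(51.2 fm)²].
Evaluating gives E = 1.224×10^-12 J = 7.64×10^6 eV.

E = 7.64×10^6 eV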